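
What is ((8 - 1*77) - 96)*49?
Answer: -8085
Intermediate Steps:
((8 - 1*77) - 96)*49 = ((8 - 77) - 96)*49 = (-69 - 96)*49 = -165*49 = -8085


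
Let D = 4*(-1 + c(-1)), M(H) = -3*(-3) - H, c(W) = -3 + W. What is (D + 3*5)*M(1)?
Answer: -40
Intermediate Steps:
M(H) = 9 - H
D = -20 (D = 4*(-1 + (-3 - 1)) = 4*(-1 - 4) = 4*(-5) = -20)
(D + 3*5)*M(1) = (-20 + 3*5)*(9 - 1*1) = (-20 + 15)*(9 - 1) = -5*8 = -40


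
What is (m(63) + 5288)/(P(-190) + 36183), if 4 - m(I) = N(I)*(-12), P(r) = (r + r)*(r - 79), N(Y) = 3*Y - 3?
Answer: 7524/138403 ≈ 0.054363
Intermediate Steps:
N(Y) = -3 + 3*Y
P(r) = 2*r*(-79 + r) (P(r) = (2*r)*(-79 + r) = 2*r*(-79 + r))
m(I) = -32 + 36*I (m(I) = 4 - (-3 + 3*I)*(-12) = 4 - (36 - 36*I) = 4 + (-36 + 36*I) = -32 + 36*I)
(m(63) + 5288)/(P(-190) + 36183) = ((-32 + 36*63) + 5288)/(2*(-190)*(-79 - 190) + 36183) = ((-32 + 2268) + 5288)/(2*(-190)*(-269) + 36183) = (2236 + 5288)/(102220 + 36183) = 7524/138403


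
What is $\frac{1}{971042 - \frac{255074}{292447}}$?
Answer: $\frac{292447}{283978064700} \approx 1.0298 \cdot 10^{-6}$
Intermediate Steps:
$\frac{1}{971042 - \frac{255074}{292447}} = \frac{1}{\frac{283978064700}{292447}} = \frac{292447}{283978064700}$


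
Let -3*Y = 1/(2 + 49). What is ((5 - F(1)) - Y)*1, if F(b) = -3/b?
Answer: 1225/153 ≈ 8.0065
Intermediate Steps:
Y = -1/153 (Y = -1/(3*(2 + 49)) = -1/3/51 = -1/3*1/51 = -1/153 ≈ -0.0065359)
((5 - F(1)) - Y)*1 = ((5 - (-3)/1) - 1*(-1/153))*1 = ((5 - (-3)) + 1/153)*1 = ((5 - 1*(-3)) + 1/153)*1 = ((5 + 3) + 1/153)*1 = (8 + 1/153)*1 = (1225/153)*1 = 1225/153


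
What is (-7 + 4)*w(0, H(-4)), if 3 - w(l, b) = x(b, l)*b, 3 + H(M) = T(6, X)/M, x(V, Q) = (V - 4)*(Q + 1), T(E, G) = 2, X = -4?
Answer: 279/4 ≈ 69.750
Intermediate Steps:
x(V, Q) = (1 + Q)*(-4 + V) (x(V, Q) = (-4 + V)*(1 + Q) = (1 + Q)*(-4 + V))
H(M) = -3 + 2/M
w(l, b) = 3 - b*(-4 + b - 4*l + b*l) (w(l, b) = 3 - (-4 + b - 4*l + l*b)*b = 3 - (-4 + b - 4*l + b*l)*b = 3 - b*(-4 + b - 4*l + b*l))
(-7 + 4)*w(0, H(-4)) = (-7 + 4)*(3 - (-3 + 2/(-4))*(-4 + (-3 + 2/(-4)) - 4*0 + (-3 + 2/(-4))*0)) = -3*(3 - (-3 + 2*(-¼))*(-4 + (-3 + 2*(-¼)) + 0 + (-3 + 2*(-¼))*0)) = -3*(3 - (-3 - ½)*(-4 + (-3 - ½) + 0 + (-3 - ½)*0)) = -3*(3 - 1*(-7/2)*(-4 - 7/2 + 0 - 7/2*0)) = -3*(3 - 1*(-7/2)*(-4 - 7/2 + 0 + 0)) = -3*(3 - 1*(-7/2)*(-15/2)) = -3*(3 - 105/4) = -3*(-93/4) = 279/4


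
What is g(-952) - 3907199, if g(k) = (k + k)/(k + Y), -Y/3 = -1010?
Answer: -4059580713/1039 ≈ -3.9072e+6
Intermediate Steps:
Y = 3030 (Y = -3*(-1010) = 3030)
g(k) = 2*k/(3030 + k) (g(k) = (k + k)/(k + 3030) = (2*k)/(3030 + k) = 2*k/(3030 + k))
g(-952) - 3907199 = 2*(-952)/(3030 - 952) - 3907199 = 2*(-952)/2078 - 3907199 = 2*(-952)*(1/2078) - 3907199 = -952/1039 - 3907199 = -4059580713/1039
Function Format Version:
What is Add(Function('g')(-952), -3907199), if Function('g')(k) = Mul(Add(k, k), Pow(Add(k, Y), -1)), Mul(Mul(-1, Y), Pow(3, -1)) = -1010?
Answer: Rational(-4059580713, 1039) ≈ -3.9072e+6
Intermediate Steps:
Y = 3030 (Y = Mul(-3, -1010) = 3030)
Function('g')(k) = Mul(2, k, Pow(Add(3030, k), -1)) (Function('g')(k) = Mul(Add(k, k), Pow(Add(k, 3030), -1)) = Mul(Mul(2, k), Pow(Add(3030, k), -1)) = Mul(2, k, Pow(Add(3030, k), -1)))
Add(Function('g')(-952), -3907199) = Add(Mul(2, -952, Pow(Add(3030, -952), -1)), -3907199) = Add(Mul(2, -952, Pow(2078, -1)), -3907199) = Add(Mul(2, -952, Rational(1, 2078)), -3907199) = Add(Rational(-952, 1039), -3907199) = Rational(-4059580713, 1039)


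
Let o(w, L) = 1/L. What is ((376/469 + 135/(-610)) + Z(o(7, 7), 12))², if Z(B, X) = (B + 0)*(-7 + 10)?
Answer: 3332868361/3273899524 ≈ 1.0180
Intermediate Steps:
Z(B, X) = 3*B (Z(B, X) = B*3 = 3*B)
((376/469 + 135/(-610)) + Z(o(7, 7), 12))² = ((376/469 + 135/(-610)) + 3/7)² = ((376*(1/469) + 135*(-1/610)) + 3*(⅐))² = ((376/469 - 27/122) + 3/7)² = (33209/57218 + 3/7)² = (57731/57218)² = 3332868361/3273899524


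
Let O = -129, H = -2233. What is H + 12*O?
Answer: -3781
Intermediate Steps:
H + 12*O = -2233 + 12*(-129) = -2233 - 1548 = -3781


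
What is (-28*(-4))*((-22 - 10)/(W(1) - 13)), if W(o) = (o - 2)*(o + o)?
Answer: 3584/15 ≈ 238.93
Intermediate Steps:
W(o) = 2*o*(-2 + o) (W(o) = (-2 + o)*(2*o) = 2*o*(-2 + o))
(-28*(-4))*((-22 - 10)/(W(1) - 13)) = (-28*(-4))*((-22 - 10)/(2*1*(-2 + 1) - 13)) = 112*(-32/(2*1*(-1) - 13)) = 112*(-32/(-2 - 13)) = 112*(-32/(-15)) = 112*(-32*(-1/15)) = 112*(32/15) = 3584/15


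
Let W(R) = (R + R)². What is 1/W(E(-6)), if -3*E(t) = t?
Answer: 1/16 ≈ 0.062500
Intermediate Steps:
E(t) = -t/3
W(R) = 4*R² (W(R) = (2*R)² = 4*R²)
1/W(E(-6)) = 1/(4*(-⅓*(-6))²) = 1/(4*2²) = 1/(4*4) = 1/16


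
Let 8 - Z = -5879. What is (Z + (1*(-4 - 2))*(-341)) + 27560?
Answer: 35493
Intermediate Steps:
Z = 5887 (Z = 8 - 1*(-5879) = 8 + 5879 = 5887)
(Z + (1*(-4 - 2))*(-341)) + 27560 = (5887 + (1*(-4 - 2))*(-341)) + 27560 = (5887 + (1*(-6))*(-341)) + 27560 = (5887 - 6*(-341)) + 27560 = (5887 + 2046) + 27560 = 7933 + 27560 = 35493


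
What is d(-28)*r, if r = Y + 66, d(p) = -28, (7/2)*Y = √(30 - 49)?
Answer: -1848 - 8*I*√19 ≈ -1848.0 - 34.871*I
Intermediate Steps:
Y = 2*I*√19/7 (Y = 2*√(30 - 49)/7 = 2*√(-19)/7 = 2*(I*√19)/7 = 2*I*√19/7 ≈ 1.2454*I)
r = 66 + 2*I*√19/7 (r = 2*I*√19/7 + 66 = 66 + 2*I*√19/7 ≈ 66.0 + 1.2454*I)
d(-28)*r = -28*(66 + 2*I*√19/7) = -1848 - 8*I*√19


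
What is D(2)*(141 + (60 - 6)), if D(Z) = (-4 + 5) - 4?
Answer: -585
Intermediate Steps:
D(Z) = -3 (D(Z) = 1 - 4 = -3)
D(2)*(141 + (60 - 6)) = -3*(141 + (60 - 6)) = -3*(141 + 54) = -3*195 = -585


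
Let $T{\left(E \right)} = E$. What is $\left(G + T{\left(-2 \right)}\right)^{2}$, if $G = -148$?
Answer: $22500$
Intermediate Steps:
$\left(G + T{\left(-2 \right)}\right)^{2} = \left(-148 - 2\right)^{2} = \left(-150\right)^{2} = 22500$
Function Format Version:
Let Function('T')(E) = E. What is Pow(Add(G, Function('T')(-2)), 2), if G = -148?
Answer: 22500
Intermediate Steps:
Pow(Add(G, Function('T')(-2)), 2) = Pow(Add(-148, -2), 2) = Pow(-150, 2) = 22500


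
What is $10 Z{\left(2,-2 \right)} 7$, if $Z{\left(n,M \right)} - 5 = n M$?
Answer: $70$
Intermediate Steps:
$Z{\left(n,M \right)} = 5 + M n$ ($Z{\left(n,M \right)} = 5 + n M = 5 + M n$)
$10 Z{\left(2,-2 \right)} 7 = 10 \left(5 - 4\right) 7 = 10 \cdot 1 \cdot 7 = 10 \cdot 7 = 70$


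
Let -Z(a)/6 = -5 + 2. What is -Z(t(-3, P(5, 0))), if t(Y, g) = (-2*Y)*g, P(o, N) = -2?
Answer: -18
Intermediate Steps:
t(Y, g) = -2*Y*g
Z(a) = 18 (Z(a) = -6*(-5 + 2) = -6*(-3) = 18)
-Z(t(-3, P(5, 0))) = -1*18 = -18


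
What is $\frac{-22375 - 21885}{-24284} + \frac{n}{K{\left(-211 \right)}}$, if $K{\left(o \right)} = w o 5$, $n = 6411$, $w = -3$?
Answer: $\frac{24647302}{6404905} \approx 3.8482$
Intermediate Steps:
$K{\left(o \right)} = - 15 o$ ($K{\left(o \right)} = - 3 o 5 = - 15 o$)
$\frac{-22375 - 21885}{-24284} + \frac{n}{K{\left(-211 \right)}} = \frac{-22375 - 21885}{-24284} + \frac{6411}{\left(-15\right) \left(-211\right)} = \left(-44260\right) \left(- \frac{1}{24284}\right) + \frac{6411}{3165} = \frac{11065}{6071} + 6411 \cdot \frac{1}{3165} = \frac{11065}{6071} + \frac{2137}{1055} = \frac{24647302}{6404905}$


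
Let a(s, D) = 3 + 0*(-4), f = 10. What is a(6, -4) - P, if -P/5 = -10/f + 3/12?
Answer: -¾ ≈ -0.75000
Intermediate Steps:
P = 15/4 (P = -5*(-10/10 + 3/12) = -5*(-10*⅒ + 3*(1/12)) = -5*(-1 + ¼) = -5*(-¾) = 15/4 ≈ 3.7500)
a(s, D) = 3 (a(s, D) = 3 + 0 = 3)
a(6, -4) - P = 3 - 1*15/4 = 3 - 15/4 = -¾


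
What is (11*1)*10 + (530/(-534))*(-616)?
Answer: 192610/267 ≈ 721.39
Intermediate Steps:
(11*1)*10 + (530/(-534))*(-616) = 11*10 + (530*(-1/534))*(-616) = 110 - 265/267*(-616) = 110 + 163240/267 = 192610/267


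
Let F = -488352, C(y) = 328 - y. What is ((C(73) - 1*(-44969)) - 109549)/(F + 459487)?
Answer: 12865/5773 ≈ 2.2285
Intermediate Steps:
((C(73) - 1*(-44969)) - 109549)/(F + 459487) = (((328 - 1*73) - 1*(-44969)) - 109549)/(-488352 + 459487) = (((328 - 73) + 44969) - 109549)/(-28865) = ((255 + 44969) - 109549)*(-1/28865) = (45224 - 109549)*(-1/28865) = -64325*(-1/28865) = 12865/5773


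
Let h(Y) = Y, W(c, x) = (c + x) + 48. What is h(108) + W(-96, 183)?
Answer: 243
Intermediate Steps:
W(c, x) = 48 + c + x
h(108) + W(-96, 183) = 108 + (48 - 96 + 183) = 108 + 135 = 243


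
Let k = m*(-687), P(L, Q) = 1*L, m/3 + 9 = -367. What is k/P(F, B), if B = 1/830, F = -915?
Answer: -258312/305 ≈ -846.92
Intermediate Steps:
m = -1128 (m = -27 + 3*(-367) = -27 - 1101 = -1128)
B = 1/830 ≈ 0.0012048
P(L, Q) = L
k = 774936 (k = -1128*(-687) = 774936)
k/P(F, B) = 774936/(-915) = 774936*(-1/915) = -258312/305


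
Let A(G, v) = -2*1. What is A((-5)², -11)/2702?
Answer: -1/1351 ≈ -0.00074019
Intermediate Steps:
A(G, v) = -2
A((-5)², -11)/2702 = -2/2702 = -2*1/2702 = -1/1351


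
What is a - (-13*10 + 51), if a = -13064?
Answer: -12985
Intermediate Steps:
a - (-13*10 + 51) = -13064 - (-13*10 + 51) = -13064 - (-130 + 51) = -13064 - 1*(-79) = -13064 + 79 = -12985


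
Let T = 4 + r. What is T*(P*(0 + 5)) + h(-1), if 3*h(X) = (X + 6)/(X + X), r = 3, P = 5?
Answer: 1045/6 ≈ 174.17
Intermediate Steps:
h(X) = (6 + X)/(6*X) (h(X) = ((X + 6)/(X + X))/3 = ((6 + X)/((2*X)))/3 = ((6 + X)*(1/(2*X)))/3 = ((6 + X)/(2*X))/3 = (6 + X)/(6*X))
T = 7 (T = 4 + 3 = 7)
T*(P*(0 + 5)) + h(-1) = 7*(5*(0 + 5)) + (⅙)*(6 - 1)/(-1) = 7*(5*5) + (⅙)*(-1)*5 = 7*25 - ⅚ = 175 - ⅚ = 1045/6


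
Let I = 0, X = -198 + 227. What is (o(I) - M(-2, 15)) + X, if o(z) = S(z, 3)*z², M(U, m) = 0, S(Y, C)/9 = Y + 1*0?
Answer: 29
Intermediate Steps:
S(Y, C) = 9*Y (S(Y, C) = 9*(Y + 1*0) = 9*(Y + 0) = 9*Y)
X = 29
o(z) = 9*z³ (o(z) = (9*z)*z² = 9*z³)
(o(I) - M(-2, 15)) + X = (9*0³ - 1*0) + 29 = (9*0 + 0) + 29 = (0 + 0) + 29 = 0 + 29 = 29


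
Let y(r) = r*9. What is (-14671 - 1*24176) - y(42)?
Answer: -39225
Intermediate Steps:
y(r) = 9*r
(-14671 - 1*24176) - y(42) = (-14671 - 1*24176) - 9*42 = (-14671 - 24176) - 1*378 = -38847 - 378 = -39225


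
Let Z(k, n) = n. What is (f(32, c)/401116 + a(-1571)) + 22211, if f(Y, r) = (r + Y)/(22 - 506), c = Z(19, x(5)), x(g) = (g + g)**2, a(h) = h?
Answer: 91069376637/4412276 ≈ 20640.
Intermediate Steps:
x(g) = 4*g**2 (x(g) = (2*g)**2 = 4*g**2)
c = 100 (c = 4*5**2 = 4*25 = 100)
f(Y, r) = -Y/484 - r/484 (f(Y, r) = (Y + r)/(-484) = (Y + r)*(-1/484) = -Y/484 - r/484)
(f(32, c)/401116 + a(-1571)) + 22211 = ((-1/484*32 - 1/484*100)/401116 - 1571) + 22211 = ((-8/121 - 25/121)*(1/401116) - 1571) + 22211 = (-3/11*1/401116 - 1571) + 22211 = (-3/4412276 - 1571) + 22211 = -6931685599/4412276 + 22211 = 91069376637/4412276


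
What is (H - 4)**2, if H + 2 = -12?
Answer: 324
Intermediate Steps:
H = -14 (H = -2 - 12 = -14)
(H - 4)**2 = (-14 - 4)**2 = (-18)**2 = 324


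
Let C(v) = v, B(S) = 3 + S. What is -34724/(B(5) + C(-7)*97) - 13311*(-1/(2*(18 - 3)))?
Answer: 3324467/6710 ≈ 495.45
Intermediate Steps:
-34724/(B(5) + C(-7)*97) - 13311*(-1/(2*(18 - 3))) = -34724/((3 + 5) - 7*97) - 13311*(-1/(2*(18 - 3))) = -34724/(8 - 679) - 13311/(15*(-2)) = -34724/(-671) - 13311/(-30) = -34724*(-1/671) - 13311*(-1/30) = 34724/671 + 4437/10 = 3324467/6710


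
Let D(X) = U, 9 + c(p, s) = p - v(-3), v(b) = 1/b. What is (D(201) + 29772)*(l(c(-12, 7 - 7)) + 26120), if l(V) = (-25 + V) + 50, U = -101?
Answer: 2325405283/3 ≈ 7.7514e+8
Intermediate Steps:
c(p, s) = -26/3 + p (c(p, s) = -9 + (p - 1/(-3)) = -9 + (p - 1*(-1/3)) = -9 + (p + 1/3) = -9 + (1/3 + p) = -26/3 + p)
l(V) = 25 + V
D(X) = -101
(D(201) + 29772)*(l(c(-12, 7 - 7)) + 26120) = (-101 + 29772)*((25 + (-26/3 - 12)) + 26120) = 29671*((25 - 62/3) + 26120) = 29671*(13/3 + 26120) = 29671*(78373/3) = 2325405283/3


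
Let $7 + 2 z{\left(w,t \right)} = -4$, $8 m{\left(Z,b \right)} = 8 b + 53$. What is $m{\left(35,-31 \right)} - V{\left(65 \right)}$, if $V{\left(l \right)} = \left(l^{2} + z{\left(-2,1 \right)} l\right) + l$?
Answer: $- \frac{31655}{8} \approx -3956.9$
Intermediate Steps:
$m{\left(Z,b \right)} = \frac{53}{8} + b$ ($m{\left(Z,b \right)} = \frac{8 b + 53}{8} = \frac{53 + 8 b}{8} = \frac{53}{8} + b$)
$z{\left(w,t \right)} = - \frac{11}{2}$ ($z{\left(w,t \right)} = - \frac{7}{2} + \frac{1}{2} \left(-4\right) = - \frac{7}{2} - 2 = - \frac{11}{2}$)
$V{\left(l \right)} = l^{2} - \frac{9 l}{2}$ ($V{\left(l \right)} = \left(l^{2} - \frac{11 l}{2}\right) + l = l^{2} - \frac{9 l}{2}$)
$m{\left(35,-31 \right)} - V{\left(65 \right)} = \left(\frac{53}{8} - 31\right) - \frac{1}{2} \cdot 65 \left(-9 + 2 \cdot 65\right) = - \frac{195}{8} - \frac{1}{2} \cdot 65 \left(-9 + 130\right) = - \frac{195}{8} - \frac{1}{2} \cdot 65 \cdot 121 = - \frac{195}{8} - \frac{7865}{2} = - \frac{31655}{8}$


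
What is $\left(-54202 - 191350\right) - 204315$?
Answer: $-449867$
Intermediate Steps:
$\left(-54202 - 191350\right) - 204315 = -245552 - 204315 = -449867$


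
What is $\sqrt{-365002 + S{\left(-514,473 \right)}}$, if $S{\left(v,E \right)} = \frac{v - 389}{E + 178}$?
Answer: $\frac{i \sqrt{350768255}}{31} \approx 604.16 i$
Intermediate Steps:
$S{\left(v,E \right)} = \frac{-389 + v}{178 + E}$
$\sqrt{-365002 + S{\left(-514,473 \right)}} = \sqrt{-365002 + \frac{-389 - 514}{178 + 473}} = \sqrt{-365002 + \frac{1}{651} \left(-903\right)} = \sqrt{-365002 - \frac{43}{31}} = \sqrt{- \frac{11315105}{31}} = \frac{i \sqrt{350768255}}{31}$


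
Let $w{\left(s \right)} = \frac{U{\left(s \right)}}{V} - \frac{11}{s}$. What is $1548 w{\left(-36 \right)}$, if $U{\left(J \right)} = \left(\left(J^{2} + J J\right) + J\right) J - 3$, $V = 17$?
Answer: $- \frac{142437371}{17} \approx -8.3787 \cdot 10^{6}$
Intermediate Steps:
$U{\left(J \right)} = -3 + J \left(J + 2 J^{2}\right)$ ($U{\left(J \right)} = \left(\left(J^{2} + J^{2}\right) + J\right) J - 3 = \left(2 J^{2} + J\right) J - 3 = \left(J + 2 J^{2}\right) J - 3 = J \left(J + 2 J^{2}\right) - 3 = -3 + J \left(J + 2 J^{2}\right)$)
$w{\left(s \right)} = - \frac{3}{17} - \frac{11}{s} + \frac{s^{2}}{17} + \frac{2 s^{3}}{17}$ ($w{\left(s \right)} = \frac{-3 + s^{2} + 2 s^{3}}{17} - \frac{11}{s} = \left(-3 + s^{2} + 2 s^{3}\right) \frac{1}{17} - \frac{11}{s} = \left(- \frac{3}{17} + \frac{s^{2}}{17} + \frac{2 s^{3}}{17}\right) - \frac{11}{s} = - \frac{3}{17} - \frac{11}{s} + \frac{s^{2}}{17} + \frac{2 s^{3}}{17}$)
$1548 w{\left(-36 \right)} = 1548 \frac{-187 - 36 \left(-3 + \left(-36\right)^{2} + 2 \left(-36\right)^{3}\right)}{17 \left(-36\right)} = 1548 \cdot \frac{1}{17} \left(- \frac{1}{36}\right) \left(-187 - 36 \left(-3 + 1296 + 2 \left(-46656\right)\right)\right) = 1548 \cdot \frac{1}{17} \left(- \frac{1}{36}\right) \left(-187 - 36 \left(-3 + 1296 - 93312\right)\right) = 1548 \cdot \frac{1}{17} \left(- \frac{1}{36}\right) \left(-187 - -3312684\right) = 1548 \cdot \frac{1}{17} \left(- \frac{1}{36}\right) \left(-187 + 3312684\right) = 1548 \cdot \frac{1}{17} \left(- \frac{1}{36}\right) 3312497 = 1548 \left(- \frac{3312497}{612}\right) = - \frac{142437371}{17}$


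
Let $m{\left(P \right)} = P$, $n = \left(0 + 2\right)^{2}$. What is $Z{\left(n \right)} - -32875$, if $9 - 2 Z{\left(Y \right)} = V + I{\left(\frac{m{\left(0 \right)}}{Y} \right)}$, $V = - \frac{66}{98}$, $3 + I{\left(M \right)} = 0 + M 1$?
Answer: $\frac{3222371}{98} \approx 32881.0$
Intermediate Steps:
$n = 4$ ($n = 2^{2} = 4$)
$I{\left(M \right)} = -3 + M$ ($I{\left(M \right)} = -3 + \left(0 + M 1\right) = -3 + \left(0 + M\right) = -3 + M$)
$V = - \frac{33}{49}$ ($V = \left(-66\right) \frac{1}{98} = - \frac{33}{49} \approx -0.67347$)
$Z{\left(Y \right)} = \frac{621}{98}$ ($Z{\left(Y \right)} = \frac{9}{2} - \frac{- \frac{33}{49} - \left(3 + \frac{0}{Y}\right)}{2} = \frac{9}{2} - \frac{- \frac{33}{49} + \left(-3 + 0\right)}{2} = \frac{9}{2} - \frac{- \frac{33}{49} - 3}{2} = \frac{9}{2} - - \frac{90}{49} = \frac{9}{2} + \frac{90}{49} = \frac{621}{98}$)
$Z{\left(n \right)} - -32875 = \frac{621}{98} - -32875 = \frac{621}{98} + 32875 = \frac{3222371}{98}$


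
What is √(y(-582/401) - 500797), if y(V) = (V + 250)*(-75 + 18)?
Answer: I*√82806769873/401 ≈ 717.61*I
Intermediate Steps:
y(V) = -14250 - 57*V (y(V) = (250 + V)*(-57) = -14250 - 57*V)
√(y(-582/401) - 500797) = √((-14250 - (-33174)/401) - 500797) = √((-14250 - 57*(-582/401)) - 500797) = √((-14250 + 33174/401) - 500797) = √(-5681076/401 - 500797) = √(-206500673/401) = I*√82806769873/401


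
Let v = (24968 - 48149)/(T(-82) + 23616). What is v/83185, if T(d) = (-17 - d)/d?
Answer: -1900842/161083343695 ≈ -1.1800e-5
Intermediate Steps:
T(d) = (-17 - d)/d
v = -1900842/1936447 (v = (24968 - 48149)/((-17 - 1*(-82))/(-82) + 23616) = -23181/(-(-17 + 82)/82 + 23616) = -23181/(-1/82*65 + 23616) = -23181/(-65/82 + 23616) = -23181/1936447/82 = -23181*82/1936447 = -1900842/1936447 ≈ -0.98161)
v/83185 = -1900842/1936447/83185 = -1900842/1936447*1/83185 = -1900842/161083343695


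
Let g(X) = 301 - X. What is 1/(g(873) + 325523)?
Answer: 1/324951 ≈ 3.0774e-6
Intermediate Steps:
1/(g(873) + 325523) = 1/((301 - 1*873) + 325523) = 1/((301 - 873) + 325523) = 1/(-572 + 325523) = 1/324951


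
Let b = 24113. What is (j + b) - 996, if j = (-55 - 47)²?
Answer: 33521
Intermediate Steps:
j = 10404 (j = (-102)² = 10404)
(j + b) - 996 = (10404 + 24113) - 996 = 34517 - 996 = 33521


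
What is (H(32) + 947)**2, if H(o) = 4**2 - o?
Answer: 866761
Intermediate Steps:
H(o) = 16 - o
(H(32) + 947)**2 = ((16 - 1*32) + 947)**2 = ((16 - 32) + 947)**2 = (-16 + 947)**2 = 931**2 = 866761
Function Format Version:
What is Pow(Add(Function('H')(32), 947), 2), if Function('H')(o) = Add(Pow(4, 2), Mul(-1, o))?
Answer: 866761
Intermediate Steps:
Function('H')(o) = Add(16, Mul(-1, o))
Pow(Add(Function('H')(32), 947), 2) = Pow(Add(Add(16, Mul(-1, 32)), 947), 2) = Pow(Add(Add(16, -32), 947), 2) = Pow(Add(-16, 947), 2) = Pow(931, 2) = 866761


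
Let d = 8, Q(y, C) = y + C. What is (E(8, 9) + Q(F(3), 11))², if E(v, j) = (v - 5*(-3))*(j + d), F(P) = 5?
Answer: 165649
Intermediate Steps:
Q(y, C) = C + y
E(v, j) = (8 + j)*(15 + v) (E(v, j) = (v - 5*(-3))*(j + 8) = (v + 15)*(8 + j) = (15 + v)*(8 + j) = (8 + j)*(15 + v))
(E(8, 9) + Q(F(3), 11))² = ((120 + 8*8 + 15*9 + 9*8) + (11 + 5))² = ((120 + 64 + 135 + 72) + 16)² = (391 + 16)² = 407² = 165649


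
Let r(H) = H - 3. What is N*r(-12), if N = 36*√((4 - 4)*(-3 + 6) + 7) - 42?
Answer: 630 - 540*√7 ≈ -798.71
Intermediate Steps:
r(H) = -3 + H
N = -42 + 36*√7 (N = 36*√(0*3 + 7) - 42 = 36*√(0 + 7) - 42 = 36*√7 - 42 = -42 + 36*√7 ≈ 53.247)
N*r(-12) = (-42 + 36*√7)*(-3 - 12) = (-42 + 36*√7)*(-15) = 630 - 540*√7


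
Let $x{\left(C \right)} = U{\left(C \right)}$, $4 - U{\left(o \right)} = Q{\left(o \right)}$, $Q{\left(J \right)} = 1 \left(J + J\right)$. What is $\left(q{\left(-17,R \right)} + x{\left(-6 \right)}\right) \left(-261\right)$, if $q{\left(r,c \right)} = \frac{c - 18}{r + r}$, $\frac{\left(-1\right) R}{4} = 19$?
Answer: $- \frac{83259}{17} \approx -4897.6$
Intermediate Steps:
$R = -76$ ($R = \left(-4\right) 19 = -76$)
$Q{\left(J \right)} = 2 J$ ($Q{\left(J \right)} = 1 \cdot 2 J = 2 J$)
$U{\left(o \right)} = 4 - 2 o$
$x{\left(C \right)} = 4 - 2 C$
$q{\left(r,c \right)} = \frac{-18 + c}{2 r}$
$\left(q{\left(-17,R \right)} + x{\left(-6 \right)}\right) \left(-261\right) = \left(\frac{-18 - 76}{2 \left(-17\right)} + \left(4 - -12\right)\right) \left(-261\right) = \left(\frac{1}{2} \left(- \frac{1}{17}\right) \left(-94\right) + \left(4 + 12\right)\right) \left(-261\right) = \left(\frac{47}{17} + 16\right) \left(-261\right) = \frac{319}{17} \left(-261\right) = - \frac{83259}{17}$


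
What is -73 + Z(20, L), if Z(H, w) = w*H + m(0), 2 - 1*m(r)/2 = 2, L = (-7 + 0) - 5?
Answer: -313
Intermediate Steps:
L = -12 (L = -7 - 5 = -12)
m(r) = 0 (m(r) = 4 - 2*2 = 4 - 4 = 0)
Z(H, w) = H*w (Z(H, w) = w*H + 0 = H*w + 0 = H*w)
-73 + Z(20, L) = -73 + 20*(-12) = -73 - 240 = -313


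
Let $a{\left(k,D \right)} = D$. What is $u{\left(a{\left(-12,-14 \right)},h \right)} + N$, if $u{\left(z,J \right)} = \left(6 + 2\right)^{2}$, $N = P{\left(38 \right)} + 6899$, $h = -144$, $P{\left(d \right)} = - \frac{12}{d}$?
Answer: $\frac{132291}{19} \approx 6962.7$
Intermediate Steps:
$N = \frac{131075}{19}$ ($N = - \frac{12}{38} + 6899 = \left(-12\right) \frac{1}{38} + 6899 = - \frac{6}{19} + 6899 = \frac{131075}{19} \approx 6898.7$)
$u{\left(z,J \right)} = 64$ ($u{\left(z,J \right)} = 8^{2} = 64$)
$u{\left(a{\left(-12,-14 \right)},h \right)} + N = 64 + \frac{131075}{19} = \frac{132291}{19}$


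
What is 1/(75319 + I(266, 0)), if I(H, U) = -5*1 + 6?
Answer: 1/75320 ≈ 1.3277e-5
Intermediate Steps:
I(H, U) = 1 (I(H, U) = -5 + 6 = 1)
1/(75319 + I(266, 0)) = 1/(75319 + 1) = 1/75320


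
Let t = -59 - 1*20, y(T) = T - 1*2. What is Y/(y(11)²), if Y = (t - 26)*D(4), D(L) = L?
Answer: -140/27 ≈ -5.1852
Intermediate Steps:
y(T) = -2 + T (y(T) = T - 2 = -2 + T)
t = -79 (t = -59 - 20 = -79)
Y = -420 (Y = (-79 - 26)*4 = -105*4 = -420)
Y/(y(11)²) = -420/(-2 + 11)² = -420/(9²) = -420/81 = -420*1/81 = -140/27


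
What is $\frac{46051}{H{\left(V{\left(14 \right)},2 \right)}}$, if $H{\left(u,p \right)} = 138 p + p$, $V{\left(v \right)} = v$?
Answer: $\frac{46051}{278} \approx 165.65$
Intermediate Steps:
$H{\left(u,p \right)} = 139 p$
$\frac{46051}{H{\left(V{\left(14 \right)},2 \right)}} = \frac{46051}{139 \cdot 2} = \frac{46051}{278}$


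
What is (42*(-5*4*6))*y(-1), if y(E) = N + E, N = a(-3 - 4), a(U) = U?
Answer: 40320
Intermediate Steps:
N = -7 (N = -3 - 4 = -7)
y(E) = -7 + E
(42*(-5*4*6))*y(-1) = (42*(-5*4*6))*(-7 - 1) = (42*(-20*6))*(-8) = (42*(-120))*(-8) = -5040*(-8) = 40320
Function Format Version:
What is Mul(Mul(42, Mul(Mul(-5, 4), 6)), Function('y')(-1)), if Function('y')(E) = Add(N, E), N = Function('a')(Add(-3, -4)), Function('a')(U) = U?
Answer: 40320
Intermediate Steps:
N = -7 (N = Add(-3, -4) = -7)
Function('y')(E) = Add(-7, E)
Mul(Mul(42, Mul(Mul(-5, 4), 6)), Function('y')(-1)) = Mul(Mul(42, Mul(Mul(-5, 4), 6)), Add(-7, -1)) = Mul(Mul(42, Mul(-20, 6)), -8) = Mul(Mul(42, -120), -8) = Mul(-5040, -8) = 40320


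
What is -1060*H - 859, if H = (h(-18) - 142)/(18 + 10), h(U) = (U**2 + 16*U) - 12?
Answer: 25257/7 ≈ 3608.1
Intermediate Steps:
h(U) = -12 + U**2 + 16*U
H = -59/14 (H = ((-12 + (-18)**2 + 16*(-18)) - 142)/(18 + 10) = ((-12 + 324 - 288) - 142)/28 = (24 - 142)*(1/28) = -118*1/28 = -59/14 ≈ -4.2143)
-1060*H - 859 = -1060*(-59/14) - 859 = 31270/7 - 859 = 25257/7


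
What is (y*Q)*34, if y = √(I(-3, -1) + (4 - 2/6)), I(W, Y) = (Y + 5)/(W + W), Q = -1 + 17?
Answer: 544*√3 ≈ 942.24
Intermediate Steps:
Q = 16
I(W, Y) = (5 + Y)/(2*W) (I(W, Y) = (5 + Y)/((2*W)) = (5 + Y)*(1/(2*W)) = (5 + Y)/(2*W))
y = √3 (y = √((½)*(5 - 1)/(-3) + (4 - 2/6)) = √((½)*(-⅓)*4 + (4 - 2/6)) = √(-⅔ + (4 - 1*⅓)) = √(-⅔ + (4 - ⅓)) = √(-⅔ + 11/3) = √3 ≈ 1.7320)
(y*Q)*34 = (√3*16)*34 = (16*√3)*34 = 544*√3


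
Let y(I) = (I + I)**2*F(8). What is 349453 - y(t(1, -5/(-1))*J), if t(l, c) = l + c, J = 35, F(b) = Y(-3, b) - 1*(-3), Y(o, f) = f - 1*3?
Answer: -1061747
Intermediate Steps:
Y(o, f) = -3 + f (Y(o, f) = f - 3 = -3 + f)
F(b) = b (F(b) = (-3 + b) - 1*(-3) = (-3 + b) + 3 = b)
t(l, c) = c + l
y(I) = 32*I**2 (y(I) = (I + I)**2*8 = (2*I)**2*8 = (4*I**2)*8 = 32*I**2)
349453 - y(t(1, -5/(-1))*J) = 349453 - 32*((-5/(-1) + 1)*35)**2 = 349453 - 32*((-5*(-1) + 1)*35)**2 = 349453 - 32*((5 + 1)*35)**2 = 349453 - 32*(6*35)**2 = 349453 - 32*210**2 = 349453 - 32*44100 = 349453 - 1*1411200 = 349453 - 1411200 = -1061747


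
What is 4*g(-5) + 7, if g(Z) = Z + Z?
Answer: -33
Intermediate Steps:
g(Z) = 2*Z
4*g(-5) + 7 = 4*(2*(-5)) + 7 = 4*(-10) + 7 = -40 + 7 = -33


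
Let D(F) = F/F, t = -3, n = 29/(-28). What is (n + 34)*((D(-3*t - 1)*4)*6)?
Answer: 5538/7 ≈ 791.14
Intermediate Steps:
n = -29/28 (n = 29*(-1/28) = -29/28 ≈ -1.0357)
D(F) = 1
(n + 34)*((D(-3*t - 1)*4)*6) = (-29/28 + 34)*((1*4)*6) = 923*(4*6)/28 = (923/28)*24 = 5538/7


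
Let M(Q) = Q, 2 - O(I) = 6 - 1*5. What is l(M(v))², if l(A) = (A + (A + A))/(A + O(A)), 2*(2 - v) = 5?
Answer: 9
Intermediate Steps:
O(I) = 1 (O(I) = 2 - (6 - 1*5) = 2 - (6 - 5) = 2 - 1*1 = 2 - 1 = 1)
v = -½ (v = 2 - ½*5 = 2 - 5/2 = -½ ≈ -0.50000)
l(A) = 3*A/(1 + A) (l(A) = (A + (A + A))/(A + 1) = (A + 2*A)/(1 + A) = (3*A)/(1 + A) = 3*A/(1 + A))
l(M(v))² = (3*(-½)/(1 - ½))² = (3*(-½)/(½))² = (3*(-½)*2)² = (-3)² = 9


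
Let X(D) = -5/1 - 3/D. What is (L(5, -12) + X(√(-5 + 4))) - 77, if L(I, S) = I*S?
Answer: -142 + 3*I ≈ -142.0 + 3.0*I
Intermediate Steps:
X(D) = -5 - 3/D (X(D) = -5*1 - 3/D = -5 - 3/D)
(L(5, -12) + X(√(-5 + 4))) - 77 = (5*(-12) + (-5 - 3/√(-5 + 4))) - 77 = (-60 + (-5 - 3*(-I))) - 77 = (-60 + (-5 - (-3)*I)) - 77 = (-60 + (-5 + 3*I)) - 77 = (-65 + 3*I) - 77 = -142 + 3*I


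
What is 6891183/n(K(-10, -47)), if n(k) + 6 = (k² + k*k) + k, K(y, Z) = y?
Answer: 6891183/184 ≈ 37452.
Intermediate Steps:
n(k) = -6 + k + 2*k² (n(k) = -6 + ((k² + k*k) + k) = -6 + ((k² + k²) + k) = -6 + (2*k² + k) = -6 + (k + 2*k²) = -6 + k + 2*k²)
6891183/n(K(-10, -47)) = 6891183/(-6 - 10 + 2*(-10)²) = 6891183/(-6 - 10 + 2*100) = 6891183/(-6 - 10 + 200) = 6891183/184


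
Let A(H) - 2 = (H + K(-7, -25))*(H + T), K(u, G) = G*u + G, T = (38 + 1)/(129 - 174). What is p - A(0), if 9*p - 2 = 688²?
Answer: 52722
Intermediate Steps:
T = -13/15 (T = 39/(-45) = 39*(-1/45) = -13/15 ≈ -0.86667)
p = 52594 (p = 2/9 + (⅑)*688² = 2/9 + (⅑)*473344 = 2/9 + 473344/9 = 52594)
K(u, G) = G + G*u
A(H) = 2 + (150 + H)*(-13/15 + H) (A(H) = 2 + (H - 25*(1 - 7))*(H - 13/15) = 2 + (H - 25*(-6))*(-13/15 + H) = 2 + (H + 150)*(-13/15 + H) = 2 + (150 + H)*(-13/15 + H))
p - A(0) = 52594 - (-128 + 0² + (2237/15)*0) = 52594 - (-128 + 0 + 0) = 52594 - 1*(-128) = 52594 + 128 = 52722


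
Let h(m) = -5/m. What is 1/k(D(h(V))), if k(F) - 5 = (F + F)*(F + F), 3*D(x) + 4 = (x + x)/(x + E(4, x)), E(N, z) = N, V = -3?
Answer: 2601/26461 ≈ 0.098296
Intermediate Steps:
D(x) = -4/3 + 2*x/(3*(4 + x)) (D(x) = -4/3 + ((x + x)/(x + 4))/3 = -4/3 + ((2*x)/(4 + x))/3 = -4/3 + (2*x/(4 + x))/3 = -4/3 + 2*x/(3*(4 + x)))
k(F) = 5 + 4*F² (k(F) = 5 + (F + F)*(F + F) = 5 + (2*F)*(2*F) = 5 + 4*F²)
1/k(D(h(V))) = 1/(5 + 4*(2*(-8 - (-5)/(-3))/(3*(4 - 5/(-3))))²) = 1/(5 + 4*(2*(-8 - (-5)*(-1)/3)/(3*(4 - 5*(-⅓))))²) = 1/(5 + 4*(2*(-8 - 1*5/3)/(3*(4 + 5/3)))²) = 1/(5 + 4*(2*(-8 - 5/3)/(3*(17/3)))²) = 1/(5 + 4*((⅔)*(3/17)*(-29/3))²) = 1/(5 + 4*(-58/51)²) = 1/(5 + 4*(3364/2601)) = 1/(5 + 13456/2601) = 1/(26461/2601) = 2601/26461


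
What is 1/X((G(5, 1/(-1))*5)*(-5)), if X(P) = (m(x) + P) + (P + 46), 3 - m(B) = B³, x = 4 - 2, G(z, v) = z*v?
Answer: 1/291 ≈ 0.0034364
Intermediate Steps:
G(z, v) = v*z
x = 2
m(B) = 3 - B³
X(P) = 41 + 2*P (X(P) = ((3 - 1*2³) + P) + (P + 46) = ((3 - 1*8) + P) + (46 + P) = ((3 - 8) + P) + (46 + P) = (-5 + P) + (46 + P) = 41 + 2*P)
1/X((G(5, 1/(-1))*5)*(-5)) = 1/(41 + 2*(((5/(-1))*5)*(-5))) = 1/(41 + 2*((-1*5*5)*(-5))) = 1/(41 + 2*(-5*5*(-5))) = 1/(41 + 2*(-25*(-5))) = 1/(41 + 2*125) = 1/(41 + 250) = 1/291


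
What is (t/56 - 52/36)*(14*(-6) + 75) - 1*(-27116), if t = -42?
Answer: 108543/4 ≈ 27136.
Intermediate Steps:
(t/56 - 52/36)*(14*(-6) + 75) - 1*(-27116) = (-42/56 - 52/36)*(14*(-6) + 75) - 1*(-27116) = (-42*1/56 - 52*1/36)*(-84 + 75) + 27116 = (-¾ - 13/9)*(-9) + 27116 = -79/36*(-9) + 27116 = 79/4 + 27116 = 108543/4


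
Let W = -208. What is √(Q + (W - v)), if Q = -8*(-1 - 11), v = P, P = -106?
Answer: I*√6 ≈ 2.4495*I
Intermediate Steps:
v = -106
Q = 96 (Q = -8*(-12) = 96)
√(Q + (W - v)) = √(96 + (-208 - 1*(-106))) = √(96 + (-208 + 106)) = √(96 - 102) = √(-6) = I*√6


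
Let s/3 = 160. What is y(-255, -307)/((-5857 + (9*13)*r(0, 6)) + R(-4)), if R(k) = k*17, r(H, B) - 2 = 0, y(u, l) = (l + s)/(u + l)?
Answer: 173/3198342 ≈ 5.4091e-5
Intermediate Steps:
s = 480 (s = 3*160 = 480)
y(u, l) = (480 + l)/(l + u) (y(u, l) = (l + 480)/(u + l) = (480 + l)/(l + u))
r(H, B) = 2 (r(H, B) = 2 + 0 = 2)
R(k) = 17*k
y(-255, -307)/((-5857 + (9*13)*r(0, 6)) + R(-4)) = ((480 - 307)/(-307 - 255))/((-5857 + (9*13)*2) + 17*(-4)) = (173/(-562))/((-5857 + 117*2) - 68) = (-1/562*173)/((-5857 + 234) - 68) = -173/(562*(-5623 - 68)) = -173/562/(-5691) = -173/562*(-1/5691) = 173/3198342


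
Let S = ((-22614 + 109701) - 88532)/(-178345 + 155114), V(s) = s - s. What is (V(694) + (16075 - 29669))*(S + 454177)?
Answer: -143430121791208/23231 ≈ -6.1741e+9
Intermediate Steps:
V(s) = 0
S = 1445/23231 (S = (87087 - 88532)/(-23231) = -1445*(-1/23231) = 1445/23231 ≈ 0.062201)
(V(694) + (16075 - 29669))*(S + 454177) = (0 + (16075 - 29669))*(1445/23231 + 454177) = (0 - 13594)*(10550987332/23231) = -13594*10550987332/23231 = -143430121791208/23231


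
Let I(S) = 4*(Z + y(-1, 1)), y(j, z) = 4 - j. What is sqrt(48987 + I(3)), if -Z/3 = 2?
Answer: sqrt(48983) ≈ 221.32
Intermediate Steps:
Z = -6 (Z = -3*2 = -6)
I(S) = -4 (I(S) = 4*(-6 + (4 - 1*(-1))) = 4*(-6 + (4 + 1)) = 4*(-6 + 5) = 4*(-1) = -4)
sqrt(48987 + I(3)) = sqrt(48987 - 4) = sqrt(48983)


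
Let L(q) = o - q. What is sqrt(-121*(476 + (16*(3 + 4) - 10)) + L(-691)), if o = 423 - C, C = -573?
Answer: I*sqrt(68251) ≈ 261.25*I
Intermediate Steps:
o = 996 (o = 423 - 1*(-573) = 423 + 573 = 996)
L(q) = 996 - q
sqrt(-121*(476 + (16*(3 + 4) - 10)) + L(-691)) = sqrt(-121*(476 + (16*(3 + 4) - 10)) + (996 - 1*(-691))) = sqrt(-121*(476 + (16*7 - 10)) + (996 + 691)) = sqrt(-121*(476 + (112 - 10)) + 1687) = sqrt(-121*(476 + 102) + 1687) = sqrt(-121*578 + 1687) = sqrt(-69938 + 1687) = sqrt(-68251) = I*sqrt(68251)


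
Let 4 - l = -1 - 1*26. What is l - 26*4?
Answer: -73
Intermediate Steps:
l = 31 (l = 4 - (-1 - 1*26) = 4 - (-1 - 26) = 4 - 1*(-27) = 4 + 27 = 31)
l - 26*4 = 31 - 26*4 = 31 - 104 = -73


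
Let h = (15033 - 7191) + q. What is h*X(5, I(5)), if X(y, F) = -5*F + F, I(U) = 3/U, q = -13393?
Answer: 66612/5 ≈ 13322.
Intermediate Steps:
h = -5551 (h = (15033 - 7191) - 13393 = 7842 - 13393 = -5551)
X(y, F) = -4*F
h*X(5, I(5)) = -(-22204)*3/5 = -5551*(-12/5) = 66612/5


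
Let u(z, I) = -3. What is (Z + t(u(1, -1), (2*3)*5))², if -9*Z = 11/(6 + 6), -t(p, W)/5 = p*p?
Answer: 23726641/11664 ≈ 2034.2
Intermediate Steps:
t(p, W) = -5*p² (t(p, W) = -5*p*p = -5*p²)
Z = -11/108 (Z = -11/(9*(6 + 6)) = -11/(9*12) = -⅑*11/12 = -11/108 ≈ -0.10185)
(Z + t(u(1, -1), (2*3)*5))² = (-11/108 - 5*(-3)²)² = (-11/108 - 5*9)² = (-11/108 - 45)² = (-4871/108)² = 23726641/11664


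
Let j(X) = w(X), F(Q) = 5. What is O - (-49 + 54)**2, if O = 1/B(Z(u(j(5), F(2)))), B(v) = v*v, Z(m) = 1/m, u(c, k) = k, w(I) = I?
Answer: 0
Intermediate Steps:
j(X) = X
B(v) = v**2
O = 25 (O = 1/((1/5)**2) = 1/(1/25) = 25)
O - (-49 + 54)**2 = 25 - (-49 + 54)**2 = 25 - 1*5**2 = 25 - 1*25 = 25 - 25 = 0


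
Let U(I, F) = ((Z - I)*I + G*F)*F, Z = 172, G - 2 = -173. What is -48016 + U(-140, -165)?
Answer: 2503709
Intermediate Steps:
G = -171 (G = 2 - 173 = -171)
U(I, F) = F*(-171*F + I*(172 - I)) (U(I, F) = ((172 - I)*I - 171*F)*F = (I*(172 - I) - 171*F)*F = (-171*F + I*(172 - I))*F = F*(-171*F + I*(172 - I)))
-48016 + U(-140, -165) = -48016 - 165*(-1*(-140)² - 171*(-165) + 172*(-140)) = -48016 - 165*(-1*19600 + 28215 - 24080) = -48016 - 165*(-19600 + 28215 - 24080) = -48016 - 165*(-15465) = -48016 + 2551725 = 2503709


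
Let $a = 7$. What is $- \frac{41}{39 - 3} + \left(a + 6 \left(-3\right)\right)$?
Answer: $- \frac{437}{36} \approx -12.139$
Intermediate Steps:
$- \frac{41}{39 - 3} + \left(a + 6 \left(-3\right)\right) = - \frac{41}{39 - 3} + \left(7 + 6 \left(-3\right)\right) = - \frac{41}{36} + \left(7 - 18\right) = \left(-41\right) \frac{1}{36} - 11 = - \frac{41}{36} - 11 = - \frac{437}{36}$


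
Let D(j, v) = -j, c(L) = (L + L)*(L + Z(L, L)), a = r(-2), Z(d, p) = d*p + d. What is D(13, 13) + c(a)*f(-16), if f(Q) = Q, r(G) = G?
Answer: -13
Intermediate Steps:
Z(d, p) = d + d*p
a = -2
c(L) = 2*L*(L + L*(1 + L)) (c(L) = (L + L)*(L + L*(1 + L)) = (2*L)*(L + L*(1 + L)) = 2*L*(L + L*(1 + L)))
D(13, 13) + c(a)*f(-16) = -1*13 + (2*(-2)²*(2 - 2))*(-16) = -13 + (2*4*0)*(-16) = -13 + 0*(-16) = -13 + 0 = -13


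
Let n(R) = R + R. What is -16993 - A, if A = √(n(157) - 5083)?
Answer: -16993 - I*√4769 ≈ -16993.0 - 69.058*I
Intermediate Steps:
n(R) = 2*R
A = I*√4769 (A = √(2*157 - 5083) = √(314 - 5083) = √(-4769) = I*√4769 ≈ 69.058*I)
-16993 - A = -16993 - I*√4769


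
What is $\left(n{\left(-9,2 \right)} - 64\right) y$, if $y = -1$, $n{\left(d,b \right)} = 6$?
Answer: $58$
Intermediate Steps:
$\left(n{\left(-9,2 \right)} - 64\right) y = \left(6 - 64\right) \left(-1\right) = \left(-58\right) \left(-1\right) = 58$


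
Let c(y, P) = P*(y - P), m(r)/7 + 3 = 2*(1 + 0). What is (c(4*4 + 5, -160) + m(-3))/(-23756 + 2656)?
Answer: 28967/21100 ≈ 1.3728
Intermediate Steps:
m(r) = -7 (m(r) = -21 + 7*(2*(1 + 0)) = -21 + 7*(2*1) = -21 + 7*2 = -21 + 14 = -7)
(c(4*4 + 5, -160) + m(-3))/(-23756 + 2656) = (-160*((4*4 + 5) - 1*(-160)) - 7)/(-23756 + 2656) = (-160*((16 + 5) + 160) - 7)/(-21100) = (-160*(21 + 160) - 7)*(-1/21100) = (-160*181 - 7)*(-1/21100) = (-28960 - 7)*(-1/21100) = -28967*(-1/21100) = 28967/21100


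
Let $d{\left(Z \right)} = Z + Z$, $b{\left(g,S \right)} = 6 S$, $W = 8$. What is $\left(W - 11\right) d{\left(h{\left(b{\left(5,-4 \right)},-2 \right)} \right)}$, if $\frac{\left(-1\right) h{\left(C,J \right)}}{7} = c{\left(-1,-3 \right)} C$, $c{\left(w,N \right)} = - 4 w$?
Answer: $-4032$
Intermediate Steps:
$h{\left(C,J \right)} = - 28 C$ ($h{\left(C,J \right)} = - 7 \left(-4\right) \left(-1\right) C = - 7 \cdot 4 C = - 28 C$)
$d{\left(Z \right)} = 2 Z$
$\left(W - 11\right) d{\left(h{\left(b{\left(5,-4 \right)},-2 \right)} \right)} = \left(8 - 11\right) 2 \left(- 28 \cdot 6 \left(-4\right)\right) = \left(8 - 11\right) 2 \left(\left(-28\right) \left(-24\right)\right) = - 3 \cdot 2 \cdot 672 = \left(-3\right) 1344 = -4032$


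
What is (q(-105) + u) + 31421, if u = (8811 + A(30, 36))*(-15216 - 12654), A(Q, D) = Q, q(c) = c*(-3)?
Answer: -246366934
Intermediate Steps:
q(c) = -3*c
u = -246398670 (u = (8811 + 30)*(-15216 - 12654) = 8841*(-27870) = -246398670)
(q(-105) + u) + 31421 = (-3*(-105) - 246398670) + 31421 = (315 - 246398670) + 31421 = -246398355 + 31421 = -246366934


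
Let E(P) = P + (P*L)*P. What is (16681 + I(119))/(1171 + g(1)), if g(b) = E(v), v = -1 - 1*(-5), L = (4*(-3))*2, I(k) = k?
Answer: 2400/113 ≈ 21.239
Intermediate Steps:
L = -24 (L = -12*2 = -24)
v = 4 (v = -1 + 5 = 4)
E(P) = P - 24*P² (E(P) = P + (P*(-24))*P = P + (-24*P)*P = P - 24*P²)
g(b) = -380 (g(b) = 4*(1 - 24*4) = 4*(1 - 96) = 4*(-95) = -380)
(16681 + I(119))/(1171 + g(1)) = (16681 + 119)/(1171 - 380) = 16800/791 = 16800*(1/791) = 2400/113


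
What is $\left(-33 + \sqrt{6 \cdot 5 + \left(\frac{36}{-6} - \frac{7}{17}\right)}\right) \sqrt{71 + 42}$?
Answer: $\frac{\sqrt{113} \left(-561 + \sqrt{6817}\right)}{17} \approx -299.17$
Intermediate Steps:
$\left(-33 + \sqrt{6 \cdot 5 + \left(\frac{36}{-6} - \frac{7}{17}\right)}\right) \sqrt{71 + 42} = \left(-33 + \sqrt{30 + \left(36 \left(- \frac{1}{6}\right) - \frac{7}{17}\right)}\right) \sqrt{113} = \left(-33 + \sqrt{30 - \frac{109}{17}}\right) \sqrt{113} = \left(-33 + \sqrt{\frac{401}{17}}\right) \sqrt{113} = \left(-33 + \frac{\sqrt{6817}}{17}\right) \sqrt{113} = \sqrt{113} \left(-33 + \frac{\sqrt{6817}}{17}\right)$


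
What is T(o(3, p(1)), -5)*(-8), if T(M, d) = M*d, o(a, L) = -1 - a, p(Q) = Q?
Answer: -160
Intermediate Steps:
T(o(3, p(1)), -5)*(-8) = ((-1 - 1*3)*(-5))*(-8) = ((-1 - 3)*(-5))*(-8) = -4*(-5)*(-8) = 20*(-8) = -160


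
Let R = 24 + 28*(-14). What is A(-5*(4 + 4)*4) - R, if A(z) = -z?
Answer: 528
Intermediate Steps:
R = -368 (R = 24 - 392 = -368)
A(-5*(4 + 4)*4) - R = -(-5*(4 + 4))*4 - 1*(-368) = -(-5*8)*4 + 368 = -(-40)*4 + 368 = -1*(-160) + 368 = 160 + 368 = 528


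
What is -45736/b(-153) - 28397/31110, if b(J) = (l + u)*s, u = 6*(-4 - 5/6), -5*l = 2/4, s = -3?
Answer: -4751086727/9053010 ≈ -524.81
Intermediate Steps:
l = -1/10 (l = -2/(5*4) = -1/5*1/2 = -1/10 ≈ -0.10000)
u = -29 (u = 6*(-4 - 5*1/6) = 6*(-4 - 5/6) = 6*(-29/6) = -29)
b(J) = 873/10 (b(J) = (-1/10 - 29)*(-3) = -291/10*(-3) = 873/10)
-45736/b(-153) - 28397/31110 = -45736/873/10 - 28397/31110 = -45736*10/873 - 28397*1/31110 = -457360/873 - 28397/31110 = -4751086727/9053010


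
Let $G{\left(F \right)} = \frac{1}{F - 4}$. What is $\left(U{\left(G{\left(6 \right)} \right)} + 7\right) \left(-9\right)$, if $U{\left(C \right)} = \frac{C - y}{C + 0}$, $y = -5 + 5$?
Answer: $-72$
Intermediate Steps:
$y = 0$
$G{\left(F \right)} = \frac{1}{-4 + F}$
$U{\left(C \right)} = 1$ ($U{\left(C \right)} = \frac{C - 0}{C + 0} = \frac{C + 0}{C} = \frac{C}{C} = 1$)
$\left(U{\left(G{\left(6 \right)} \right)} + 7\right) \left(-9\right) = \left(1 + 7\right) \left(-9\right) = 8 \left(-9\right) = -72$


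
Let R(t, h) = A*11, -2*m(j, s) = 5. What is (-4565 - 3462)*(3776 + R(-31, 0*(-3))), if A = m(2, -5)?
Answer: -60178419/2 ≈ -3.0089e+7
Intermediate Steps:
m(j, s) = -5/2 (m(j, s) = -1/2*5 = -5/2)
A = -5/2 ≈ -2.5000
R(t, h) = -55/2 (R(t, h) = -5/2*11 = -55/2)
(-4565 - 3462)*(3776 + R(-31, 0*(-3))) = (-4565 - 3462)*(3776 - 55/2) = -8027*7497/2 = -60178419/2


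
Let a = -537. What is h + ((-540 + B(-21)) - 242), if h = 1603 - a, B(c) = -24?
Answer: 1334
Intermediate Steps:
h = 2140 (h = 1603 - 1*(-537) = 1603 + 537 = 2140)
h + ((-540 + B(-21)) - 242) = 2140 + ((-540 - 24) - 242) = 2140 + (-564 - 242) = 2140 - 806 = 1334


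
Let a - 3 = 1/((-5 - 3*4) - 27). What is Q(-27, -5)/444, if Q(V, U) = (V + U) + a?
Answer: -1277/19536 ≈ -0.065367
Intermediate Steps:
a = 131/44 (a = 3 + 1/((-5 - 3*4) - 27) = 3 + 1/((-5 - 12) - 27) = 3 + 1/(-17 - 27) = 3 + 1/(-44) = 3 - 1/44 = 131/44 ≈ 2.9773)
Q(V, U) = 131/44 + U + V (Q(V, U) = (V + U) + 131/44 = (U + V) + 131/44 = 131/44 + U + V)
Q(-27, -5)/444 = (131/44 - 5 - 27)/444 = -1277/44*1/444 = -1277/19536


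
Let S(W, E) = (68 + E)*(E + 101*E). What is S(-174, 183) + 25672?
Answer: 4710838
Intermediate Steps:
S(W, E) = 102*E*(68 + E) (S(W, E) = (68 + E)*(102*E) = 102*E*(68 + E))
S(-174, 183) + 25672 = 102*183*(68 + 183) + 25672 = 102*183*251 + 25672 = 4685166 + 25672 = 4710838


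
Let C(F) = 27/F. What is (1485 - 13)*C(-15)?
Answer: -13248/5 ≈ -2649.6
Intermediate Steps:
(1485 - 13)*C(-15) = (1485 - 13)*(27/(-15)) = 1472*(27*(-1/15)) = 1472*(-9/5) = -13248/5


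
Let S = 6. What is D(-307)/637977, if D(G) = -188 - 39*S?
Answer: -422/637977 ≈ -0.00066147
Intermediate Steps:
D(G) = -422 (D(G) = -188 - 39*6 = -188 - 234 = -422)
D(-307)/637977 = -422/637977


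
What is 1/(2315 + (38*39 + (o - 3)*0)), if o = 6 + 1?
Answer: 1/3797 ≈ 0.00026337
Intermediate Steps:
o = 7
1/(2315 + (38*39 + (o - 3)*0)) = 1/(2315 + (38*39 + (7 - 3)*0)) = 1/(2315 + (1482 + 4*0)) = 1/(2315 + (1482 + 0)) = 1/(2315 + 1482) = 1/3797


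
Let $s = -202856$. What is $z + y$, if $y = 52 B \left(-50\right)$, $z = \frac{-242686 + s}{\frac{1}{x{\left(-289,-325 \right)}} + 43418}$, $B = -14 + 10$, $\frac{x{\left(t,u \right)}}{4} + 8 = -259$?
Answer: $\frac{481776560344}{46370423} \approx 10390.0$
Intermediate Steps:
$x{\left(t,u \right)} = -1068$ ($x{\left(t,u \right)} = -32 + 4 \left(-259\right) = -32 - 1036 = -1068$)
$B = -4$
$z = - \frac{475838856}{46370423}$ ($z = \frac{-242686 - 202856}{\frac{1}{-1068} + 43418} = - \frac{445542}{- \frac{1}{1068} + 43418} = - \frac{445542}{\frac{46370423}{1068}} = \left(-445542\right) \frac{1068}{46370423} = - \frac{475838856}{46370423} \approx -10.262$)
$y = 10400$ ($y = 52 \left(-4\right) \left(-50\right) = \left(-208\right) \left(-50\right) = 10400$)
$z + y = - \frac{475838856}{46370423} + 10400 = \frac{481776560344}{46370423}$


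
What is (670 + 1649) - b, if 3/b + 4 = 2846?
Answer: 6590595/2842 ≈ 2319.0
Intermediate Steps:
b = 3/2842 (b = 3/(-4 + 2846) = 3/2842 ≈ 0.0010556)
(670 + 1649) - b = (670 + 1649) - 1*3/2842 = 2319 - 3/2842 = 6590595/2842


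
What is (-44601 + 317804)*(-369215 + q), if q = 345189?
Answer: -6563975278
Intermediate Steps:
(-44601 + 317804)*(-369215 + q) = (-44601 + 317804)*(-369215 + 345189) = 273203*(-24026) = -6563975278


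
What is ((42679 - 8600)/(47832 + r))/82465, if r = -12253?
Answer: 34079/2934022235 ≈ 1.1615e-5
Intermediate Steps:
((42679 - 8600)/(47832 + r))/82465 = ((42679 - 8600)/(47832 - 12253))/82465 = (34079/35579)*(1/82465) = 34079/2934022235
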